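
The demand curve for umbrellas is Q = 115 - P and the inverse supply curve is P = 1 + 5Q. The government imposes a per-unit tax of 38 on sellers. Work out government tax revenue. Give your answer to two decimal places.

481.33

Rewriting demand in inverse form: P = 115 - Q.
Without the tax, 115 - Q = 1 + 5Q so Q* = 19 and P* = 96.
A tax on sellers shifts supply up by 38: 115 - Q = 1 + 5Q + 38, so Q_t = 12.6667. Buyers pay P_b = 102.3333; sellers receive P_s = P_b - 38 = 64.3333.
Revenue is the tax times quantity traded: 38 x 12.6667 = 481.3333.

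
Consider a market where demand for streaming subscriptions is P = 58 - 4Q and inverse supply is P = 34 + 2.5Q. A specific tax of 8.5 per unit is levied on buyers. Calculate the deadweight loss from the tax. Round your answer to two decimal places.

5.56

Pre-tax equilibrium: 58 - 4Q = 34 + 2.5Q gives Q* = 3.6923, P* = 43.2308.
With the tax, buyers' net willingness to pay falls by 8.5: (58 - 8.5) - 4Q = 34 + 2.5Q, so Q_t = 2.3846. Buyers pay P_b = 48.4615; sellers receive P_s = P_b - 8.5 = 39.9615.
The welfare triangle lost has base Q* - Q_t = 1.3077 and height t = 8.5, so DWL = (1/2)(1.3077)(8.5) = 5.5577.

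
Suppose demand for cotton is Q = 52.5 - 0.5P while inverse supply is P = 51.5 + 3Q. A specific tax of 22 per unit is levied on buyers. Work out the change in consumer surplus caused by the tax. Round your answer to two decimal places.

Rewriting demand in inverse form: P = 105 - 2Q.
Pre-tax equilibrium: 105 - 2Q = 51.5 + 3Q gives Q* = 10.7, P* = 83.6.
A tax on buyers shifts demand down by 22: (105 - 22) - 2Q = 51.5 + 3Q, so Q_t = 6.3. Buyers pay P_b = 92.4; sellers receive P_s = P_b - 22 = 70.4.
Consumers lose the trapezoid between P* and P_b out to Q_t plus the triangle from Q_t to Q*: change in CS = 39.69 - 114.49 = -74.8.

-74.80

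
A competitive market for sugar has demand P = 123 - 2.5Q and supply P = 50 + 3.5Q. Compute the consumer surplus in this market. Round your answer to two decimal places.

Setting demand equal to supply, 73 = 6Q, so Q* = 12.1667 and P* = 92.5833.
The demand choke price is 123, so CS = (1/2)(Q*)(123 - P*) = (1/2)(12.1667)(30.4167) = 185.0347.

185.03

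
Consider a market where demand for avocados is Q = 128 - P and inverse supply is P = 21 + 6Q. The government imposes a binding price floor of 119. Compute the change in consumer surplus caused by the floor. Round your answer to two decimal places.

Rewriting demand in inverse form: P = 128 - Q.
Free-market equilibrium: 128 - Q = 21 + 6Q gives Q* = 15.2857, P* = 112.7143.
At P = 119, buyers demand (128 - 119)/1 = 9 while sellers would supply more, so the quantity traded is 9 at price 119.
CS goes from (1/2)(15.2857)(15.2857) = 116.8265 to 40.5 (computed as (128 - 119)(9) - (1/2)(1)(9)^2), a change of -76.3265.

-76.33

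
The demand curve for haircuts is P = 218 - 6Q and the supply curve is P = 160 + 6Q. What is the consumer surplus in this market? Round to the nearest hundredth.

70.08

Set 218 - 6Q = 160 + 6Q, which gives 58 = 12Q, so Q* = 4.8333 and P* = 218 - 6(4.8333) = 189.
The demand choke price is 218, so CS = (1/2)(Q*)(218 - P*) = (1/2)(4.8333)(29) = 70.0833.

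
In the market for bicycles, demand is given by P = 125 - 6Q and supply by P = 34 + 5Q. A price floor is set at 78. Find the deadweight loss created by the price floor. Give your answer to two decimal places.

1.06

Without the control, 125 - 6Q = 34 + 5Q so Q* = 8.2727 and P* = 75.3636.
At the floor price 78, quantity demanded is (125 - 78)/6 = 7.8333; demand is the short side, so Q = 7.8333 trades at P = 78.
At Q = 7.8333 the demand price is 78 and the supply price is 73.1667. Deadweight loss is the triangle between the curves from 7.8333 to 8.2727: (1/2)(78 - 73.1667)(8.2727 - 7.8333) = 1.0619.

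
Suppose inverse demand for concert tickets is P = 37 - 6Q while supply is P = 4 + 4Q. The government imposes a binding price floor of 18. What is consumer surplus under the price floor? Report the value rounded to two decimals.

Free-market equilibrium: 37 - 6Q = 4 + 4Q gives Q* = 3.3, P* = 17.2.
At the floor price 18, quantity demanded is (37 - 18)/6 = 3.1667; demand is the short side, so Q = 3.1667 trades at P = 18.
CS is the triangle under demand above 18: (1/2)(3.1667)(37 - 18) = 30.0833.

30.08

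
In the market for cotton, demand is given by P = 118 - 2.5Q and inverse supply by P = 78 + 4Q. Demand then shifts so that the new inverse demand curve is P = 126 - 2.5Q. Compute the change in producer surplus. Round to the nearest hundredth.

Initial equilibrium: Q_0 = 6.1538, P_0 = 102.6154; CS_0 = (1/2)(6.1538)(15.3846) = 47.3373, PS_0 = (1/2)(6.1538)(24.6154) = 75.7396.
New equilibrium: 126 - 2.5Q = 78 + 4Q gives Q_1 = 7.3846, P_1 = 107.5385; CS_1 = 68.1657, PS_1 = 109.0651.
Change in producer surplus = 109.0651 - 75.7396 = 33.3254.

33.33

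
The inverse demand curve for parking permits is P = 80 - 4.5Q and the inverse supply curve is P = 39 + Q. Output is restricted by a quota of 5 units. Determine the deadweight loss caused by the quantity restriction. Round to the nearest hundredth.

16.57

Without the quota, 80 - 4.5Q = 39 + Q gives Q* = 7.4545.
At Q = 5 the demand price is 80 - 4.5(5) = 57.5 and the supply price is 39 + (5) = 44.
Deadweight loss is the triangle between the curves from 5 to 7.4545: (1/2)(57.5 - 44)(7.4545 - 5) = 16.5682.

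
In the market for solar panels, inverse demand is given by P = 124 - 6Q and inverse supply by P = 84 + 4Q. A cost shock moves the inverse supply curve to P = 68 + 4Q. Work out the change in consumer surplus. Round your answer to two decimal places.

Initial equilibrium: Q_0 = 4, P_0 = 100; CS_0 = (1/2)(4)(24) = 48, PS_0 = (1/2)(4)(16) = 32.
New equilibrium: 124 - 6Q = 68 + 4Q gives Q_1 = 5.6, P_1 = 90.4; CS_1 = 94.08, PS_1 = 62.72.
Change in consumer surplus = 94.08 - 48 = 46.08.

46.08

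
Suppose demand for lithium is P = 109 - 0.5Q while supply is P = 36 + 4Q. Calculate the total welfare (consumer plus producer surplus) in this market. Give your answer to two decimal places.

592.11

Equilibrium: 109 - 0.5Q = 36 + 4Q, so Q* = 16.2222 and P* = 100.8889.
Total surplus is the full triangle between the curves from 0 to Q*: (1/2)(16.2222)(109 - 36) = 592.1111.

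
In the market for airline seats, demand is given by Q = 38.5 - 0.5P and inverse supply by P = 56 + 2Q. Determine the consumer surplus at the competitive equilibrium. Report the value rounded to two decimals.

Rewriting demand in inverse form: P = 77 - 2Q.
Set 77 - 2Q = 56 + 2Q, which gives 21 = 4Q, so Q* = 5.25 and P* = 77 - 2(5.25) = 66.5.
The demand choke price is 77, so CS = (1/2)(Q*)(77 - P*) = (1/2)(5.25)(10.5) = 27.5625.

27.56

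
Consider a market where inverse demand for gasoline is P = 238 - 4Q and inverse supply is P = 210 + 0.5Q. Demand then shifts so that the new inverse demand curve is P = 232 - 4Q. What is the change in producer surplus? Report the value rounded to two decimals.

Initial equilibrium: Q_0 = 6.2222, P_0 = 213.1111; CS_0 = (1/2)(6.2222)(24.8889) = 77.4321, PS_0 = (1/2)(6.2222)(3.1111) = 9.679.
New equilibrium: 232 - 4Q = 210 + 0.5Q gives Q_1 = 4.8889, P_1 = 212.4444; CS_1 = 47.8025, PS_1 = 5.9753.
Change in producer surplus = 5.9753 - 9.679 = -3.7037.

-3.70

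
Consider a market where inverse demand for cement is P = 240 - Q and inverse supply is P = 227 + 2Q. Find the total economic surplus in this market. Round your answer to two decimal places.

Set 240 - Q = 227 + 2Q, which gives 13 = 3Q, so Q* = 4.3333 and P* = 240 - (4.3333) = 235.6667.
Total surplus is the full triangle between the curves from 0 to Q*: (1/2)(4.3333)(240 - 227) = 28.1667.

28.17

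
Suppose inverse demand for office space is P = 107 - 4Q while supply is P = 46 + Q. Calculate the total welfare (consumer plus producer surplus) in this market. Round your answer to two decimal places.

372.10

Setting demand equal to supply, 61 = 5Q, so Q* = 12.2 and P* = 58.2.
Total surplus is the full triangle between the curves from 0 to Q*: (1/2)(12.2)(107 - 46) = 372.1.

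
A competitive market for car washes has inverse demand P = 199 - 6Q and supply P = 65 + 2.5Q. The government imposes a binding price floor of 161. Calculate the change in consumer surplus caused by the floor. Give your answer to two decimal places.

Free-market equilibrium: 199 - 6Q = 65 + 2.5Q gives Q* = 15.7647, P* = 104.4118.
At P = 161, buyers demand (199 - 161)/6 = 6.3333 while sellers would supply more, so the quantity traded is 6.3333 at price 161.
CS goes from (1/2)(15.7647)(94.5882) = 745.5779 to 120.3333 (computed as (199 - 161)(6.3333) - (1/2)(6)(6.3333)^2), a change of -625.2445.

-625.24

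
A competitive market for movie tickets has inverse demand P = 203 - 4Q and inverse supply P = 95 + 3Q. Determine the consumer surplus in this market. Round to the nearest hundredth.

476.08

Set 203 - 4Q = 95 + 3Q, which gives 108 = 7Q, so Q* = 15.4286 and P* = 203 - 4(15.4286) = 141.2857.
Consumer surplus is the triangle under demand above P*: (1/2)(15.4286)(203 - 141.2857) = (1/2)(15.4286)(61.7143) = 476.0816.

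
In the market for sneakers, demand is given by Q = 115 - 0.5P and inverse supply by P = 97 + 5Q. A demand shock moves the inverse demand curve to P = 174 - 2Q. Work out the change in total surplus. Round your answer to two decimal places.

-840.00

Rewriting demand in inverse form: P = 230 - 2Q.
Initial equilibrium: Q_0 = 19, P_0 = 192; CS_0 = (1/2)(19)(38) = 361, PS_0 = (1/2)(19)(95) = 902.5.
New equilibrium: 174 - 2Q = 97 + 5Q gives Q_1 = 11, P_1 = 152; CS_1 = 121, PS_1 = 302.5.
Change in total surplus = (121 + 302.5) - (361 + 902.5) = -840.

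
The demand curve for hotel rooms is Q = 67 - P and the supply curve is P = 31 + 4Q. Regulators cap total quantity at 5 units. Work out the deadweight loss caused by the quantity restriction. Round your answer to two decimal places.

12.10

Rewriting demand in inverse form: P = 67 - Q.
Unrestricted equilibrium: Q* = (67 - 31)/(1 + 4) = 7.2.
At Q = 5 the demand price is 67 - (5) = 62 and the supply price is 31 + 4(5) = 51.
DWL = (1/2)(gap between curves at 5) x (Q* - 5) = (1/2)(11)(2.2) = 12.1.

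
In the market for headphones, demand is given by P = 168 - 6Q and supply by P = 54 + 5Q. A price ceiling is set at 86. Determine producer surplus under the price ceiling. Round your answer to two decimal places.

Free-market equilibrium: 168 - 6Q = 54 + 5Q gives Q* = 10.3636, P* = 105.8182.
At P = 86, sellers supply (86 - 54)/5 = 6.4 while buyers want more, so the quantity traded is 6.4 at price 86.
PS is the triangle above supply below 86: (1/2)(6.4)(86 - 54) = 102.4.

102.40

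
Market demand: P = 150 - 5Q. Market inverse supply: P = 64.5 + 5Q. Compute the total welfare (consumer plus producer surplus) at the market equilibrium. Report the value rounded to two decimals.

365.51

Equilibrium: 150 - 5Q = 64.5 + 5Q, so Q* = 8.55 and P* = 107.25.
Total surplus is the full triangle between the curves from 0 to Q*: (1/2)(8.55)(150 - 64.5) = 365.5125.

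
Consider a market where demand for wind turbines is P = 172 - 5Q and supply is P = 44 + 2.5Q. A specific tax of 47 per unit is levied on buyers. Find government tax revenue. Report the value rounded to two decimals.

507.60

Without the tax, 172 - 5Q = 44 + 2.5Q so Q* = 17.0667 and P* = 86.6667.
A tax on buyers shifts demand down by 47: (172 - 47) - 5Q = 44 + 2.5Q, so Q_t = 10.8. Buyers pay P_b = 118; sellers receive P_s = P_b - 47 = 71.
Revenue is the tax times quantity traded: 47 x 10.8 = 507.6.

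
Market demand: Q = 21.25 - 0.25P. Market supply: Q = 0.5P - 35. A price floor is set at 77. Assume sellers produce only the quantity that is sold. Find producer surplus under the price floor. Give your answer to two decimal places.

10.00

Rewriting demand in inverse form: P = 85 - 4Q.
Rewriting supply in inverse form: P = 70 + 2Q.
Without the control, 85 - 4Q = 70 + 2Q so Q* = 2.5 and P* = 75.
At the floor price 77, quantity demanded is (85 - 77)/4 = 2; demand is the short side, so Q = 2 trades at P = 77.
The supply price at Q = 2 is 74. PS is the trapezoid between 77 and supply over [0, 2]: (1/2)[(77 - 70) + (77 - 74)](2) = 10.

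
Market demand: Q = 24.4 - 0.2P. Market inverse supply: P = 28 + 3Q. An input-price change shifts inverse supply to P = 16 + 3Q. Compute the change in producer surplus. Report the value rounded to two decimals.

56.25

Rewriting demand in inverse form: P = 122 - 5Q.
Initial equilibrium: Q_0 = 11.75, P_0 = 63.25; CS_0 = (1/2)(11.75)(58.75) = 345.1562, PS_0 = (1/2)(11.75)(35.25) = 207.0938.
New equilibrium: 122 - 5Q = 16 + 3Q gives Q_1 = 13.25, P_1 = 55.75; CS_1 = 438.9062, PS_1 = 263.3438.
Change in producer surplus = 263.3438 - 207.0938 = 56.25.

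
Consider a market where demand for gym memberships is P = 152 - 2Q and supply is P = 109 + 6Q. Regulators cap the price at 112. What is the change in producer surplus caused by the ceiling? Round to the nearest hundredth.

-85.92

Without the control, 152 - 2Q = 109 + 6Q so Q* = 5.375 and P* = 141.25.
At the ceiling price 112, quantity supplied is (112 - 109)/6 = 0.5; supply is the short side, so Q = 0.5 trades at P = 112.
PS goes from (1/2)(5.375)(32.25) = 86.6719 to 0.75 (computed as (112 - 109)(0.5) - (1/2)(6)(0.5)^2), a change of -85.9219.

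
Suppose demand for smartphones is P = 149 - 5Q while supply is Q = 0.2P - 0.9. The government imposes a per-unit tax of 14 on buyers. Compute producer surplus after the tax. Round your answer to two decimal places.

425.76

Rewriting supply in inverse form: P = 4.5 + 5Q.
Without the tax, 149 - 5Q = 4.5 + 5Q so Q* = 14.45 and P* = 76.75.
With the tax, buyers' net willingness to pay falls by 14: (149 - 14) - 5Q = 4.5 + 5Q, so Q_t = 13.05. Buyers pay P_b = 83.75; sellers receive P_s = P_b - 14 = 69.75.
PS = (1/2)(Q_t)(P_s - 4.5) = (1/2)(13.05)(65.25) = 425.7563.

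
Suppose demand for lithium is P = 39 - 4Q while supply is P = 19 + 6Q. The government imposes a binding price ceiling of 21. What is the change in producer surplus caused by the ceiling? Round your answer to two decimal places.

Without the control, 39 - 4Q = 19 + 6Q so Q* = 2 and P* = 31.
At P = 21, sellers supply (21 - 19)/6 = 0.3333 while buyers want more, so the quantity traded is 0.3333 at price 21.
PS goes from (1/2)(2)(12) = 12 to 0.3333 (computed as (21 - 19)(0.3333) - (1/2)(6)(0.3333)^2), a change of -11.6667.

-11.67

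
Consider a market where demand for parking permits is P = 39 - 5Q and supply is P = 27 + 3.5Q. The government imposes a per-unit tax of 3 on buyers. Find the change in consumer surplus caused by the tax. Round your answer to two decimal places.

-2.18

Without the tax, 39 - 5Q = 27 + 3.5Q so Q* = 1.4118 and P* = 31.9412.
With the tax, buyers' net willingness to pay falls by 3: (39 - 3) - 5Q = 27 + 3.5Q, so Q_t = 1.0588. Buyers pay P_b = 33.7059; sellers receive P_s = P_b - 3 = 30.7059.
Consumers lose the trapezoid between P* and P_b out to Q_t plus the triangle from Q_t to Q*: change in CS = 2.8028 - 4.9827 = -2.1799.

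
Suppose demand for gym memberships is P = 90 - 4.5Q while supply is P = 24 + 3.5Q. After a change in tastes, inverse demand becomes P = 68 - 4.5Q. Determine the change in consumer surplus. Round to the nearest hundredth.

Initial equilibrium: Q_0 = 8.25, P_0 = 52.875; CS_0 = (1/2)(8.25)(37.125) = 153.1406, PS_0 = (1/2)(8.25)(28.875) = 119.1094.
New equilibrium: 68 - 4.5Q = 24 + 3.5Q gives Q_1 = 5.5, P_1 = 43.25; CS_1 = 68.0625, PS_1 = 52.9375.
Change in consumer surplus = 68.0625 - 153.1406 = -85.0781.

-85.08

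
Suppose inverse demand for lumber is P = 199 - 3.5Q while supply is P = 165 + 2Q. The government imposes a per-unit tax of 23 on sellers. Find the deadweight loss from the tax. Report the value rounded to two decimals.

48.09

Pre-tax equilibrium: 199 - 3.5Q = 165 + 2Q gives Q* = 6.1818, P* = 177.3636.
With the tax, sellers need 23 more per unit: 199 - 3.5Q = 165 + 2Q + 23, so Q_t = 2. Buyers pay P_b = 192; sellers receive P_s = P_b - 23 = 169.
Deadweight loss is the triangle between the curves from Q_t to Q*: (1/2)(6.1818 - 2)(23) = 48.0909.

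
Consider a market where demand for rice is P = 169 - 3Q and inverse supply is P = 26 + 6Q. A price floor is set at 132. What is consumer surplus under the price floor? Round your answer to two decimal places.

Free-market equilibrium: 169 - 3Q = 26 + 6Q gives Q* = 15.8889, P* = 121.3333.
At the floor price 132, quantity demanded is (169 - 132)/3 = 12.3333; demand is the short side, so Q = 12.3333 trades at P = 132.
CS is the triangle under demand above 132: (1/2)(12.3333)(169 - 132) = 228.1667.

228.17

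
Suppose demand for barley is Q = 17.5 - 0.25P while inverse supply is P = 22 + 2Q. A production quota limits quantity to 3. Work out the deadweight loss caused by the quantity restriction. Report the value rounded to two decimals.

75.00

Rewriting demand in inverse form: P = 70 - 4Q.
Without the quota, 70 - 4Q = 22 + 2Q gives Q* = 8.
At Q = 3 the demand price is 70 - 4(3) = 58 and the supply price is 22 + 2(3) = 28.
Deadweight loss is the triangle between the curves from 3 to 8: (1/2)(58 - 28)(8 - 3) = 75.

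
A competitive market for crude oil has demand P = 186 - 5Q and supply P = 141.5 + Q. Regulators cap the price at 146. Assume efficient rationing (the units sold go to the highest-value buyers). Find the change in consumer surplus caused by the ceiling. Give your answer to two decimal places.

-8.14

Free-market equilibrium: 186 - 5Q = 141.5 + Q gives Q* = 7.4167, P* = 148.9167.
At P = 146, sellers supply (146 - 141.5)/1 = 4.5 while buyers want more, so the quantity traded is 4.5 at price 146.
CS goes from (1/2)(7.4167)(37.0833) = 137.5174 to 129.375 (computed as (186 - 146)(4.5) - (1/2)(5)(4.5)^2), a change of -8.1424.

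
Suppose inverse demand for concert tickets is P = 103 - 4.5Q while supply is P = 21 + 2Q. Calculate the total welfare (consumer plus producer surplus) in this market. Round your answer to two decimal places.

517.23

Setting demand equal to supply, 82 = 6.5Q, so Q* = 12.6154 and P* = 46.2308.
Total surplus is the full triangle between the curves from 0 to Q*: (1/2)(12.6154)(103 - 21) = 517.2308.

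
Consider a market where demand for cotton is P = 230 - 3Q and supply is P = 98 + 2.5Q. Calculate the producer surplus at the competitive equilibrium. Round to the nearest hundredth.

720.00

Set 230 - 3Q = 98 + 2.5Q, which gives 132 = 5.5Q, so Q* = 24 and P* = 230 - 3(24) = 158.
Producer surplus is the triangle above supply below P*: (1/2)(24)(158 - 98) = (1/2)(24)(60) = 720.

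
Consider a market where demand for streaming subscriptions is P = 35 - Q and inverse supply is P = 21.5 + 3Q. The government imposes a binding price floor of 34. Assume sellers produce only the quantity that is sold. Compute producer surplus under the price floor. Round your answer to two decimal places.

Without the control, 35 - Q = 21.5 + 3Q so Q* = 3.375 and P* = 31.625.
At P = 34, buyers demand (35 - 34)/1 = 1 while sellers would supply more, so the quantity traded is 1 at price 34.
The supply price at Q = 1 is 24.5. PS is the trapezoid between 34 and supply over [0, 1]: (1/2)[(34 - 21.5) + (34 - 24.5)](1) = 11.

11.00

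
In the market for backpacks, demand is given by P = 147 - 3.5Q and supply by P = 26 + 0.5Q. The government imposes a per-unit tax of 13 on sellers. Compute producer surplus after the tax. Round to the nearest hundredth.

182.25

Without the tax, 147 - 3.5Q = 26 + 0.5Q so Q* = 30.25 and P* = 41.125.
With the tax, sellers need 13 more per unit: 147 - 3.5Q = 26 + 0.5Q + 13, so Q_t = 27. Buyers pay P_b = 52.5; sellers receive P_s = P_b - 13 = 39.5.
PS = (1/2)(Q_t)(P_s - 26) = (1/2)(27)(13.5) = 182.25.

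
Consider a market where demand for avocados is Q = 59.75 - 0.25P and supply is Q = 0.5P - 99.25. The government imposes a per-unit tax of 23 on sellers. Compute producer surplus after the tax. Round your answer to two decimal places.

Rewriting demand in inverse form: P = 239 - 4Q.
Rewriting supply in inverse form: P = 198.5 + 2Q.
Pre-tax equilibrium: 239 - 4Q = 198.5 + 2Q gives Q* = 6.75, P* = 212.
A tax on sellers shifts supply up by 23: 239 - 4Q = 198.5 + 2Q + 23, so Q_t = 2.9167. Buyers pay P_b = 227.3333; sellers receive P_s = P_b - 23 = 204.3333.
PS = (1/2)(Q_t)(P_s - 198.5) = (1/2)(2.9167)(5.8333) = 8.5069.

8.51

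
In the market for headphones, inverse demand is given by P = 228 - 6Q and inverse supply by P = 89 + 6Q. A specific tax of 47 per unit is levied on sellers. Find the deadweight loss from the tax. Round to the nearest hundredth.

Without the tax, 228 - 6Q = 89 + 6Q so Q* = 11.5833 and P* = 158.5.
A tax on sellers shifts supply up by 47: 228 - 6Q = 89 + 6Q + 47, so Q_t = 7.6667. Buyers pay P_b = 182; sellers receive P_s = P_b - 47 = 135.
Deadweight loss is the triangle between the curves from Q_t to Q*: (1/2)(11.5833 - 7.6667)(47) = 92.0417.

92.04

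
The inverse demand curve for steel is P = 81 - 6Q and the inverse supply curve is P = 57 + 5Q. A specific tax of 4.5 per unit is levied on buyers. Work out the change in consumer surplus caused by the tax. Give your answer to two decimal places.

-4.85

Pre-tax equilibrium: 81 - 6Q = 57 + 5Q gives Q* = 2.1818, P* = 67.9091.
With the tax, buyers' net willingness to pay falls by 4.5: (81 - 4.5) - 6Q = 57 + 5Q, so Q_t = 1.7727. Buyers pay P_b = 70.3636; sellers receive P_s = P_b - 4.5 = 65.8636.
Consumers lose the trapezoid between P* and P_b out to Q_t plus the triangle from Q_t to Q*: change in CS = 9.4277 - 14.281 = -4.8533.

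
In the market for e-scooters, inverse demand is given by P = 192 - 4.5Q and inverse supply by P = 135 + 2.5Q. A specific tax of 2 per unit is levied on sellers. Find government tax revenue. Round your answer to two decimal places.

Pre-tax equilibrium: 192 - 4.5Q = 135 + 2.5Q gives Q* = 8.1429, P* = 155.3571.
With the tax, sellers need 2 more per unit: 192 - 4.5Q = 135 + 2.5Q + 2, so Q_t = 7.8571. Buyers pay P_b = 156.6429; sellers receive P_s = P_b - 2 = 154.6429.
Tax revenue = t x Q_t = 2 x 7.8571 = 15.7143.

15.71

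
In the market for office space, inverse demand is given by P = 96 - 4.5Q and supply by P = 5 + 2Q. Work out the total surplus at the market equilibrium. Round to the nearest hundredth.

637.00

Setting demand equal to supply, 91 = 6.5Q, so Q* = 14 and P* = 33.
CS = (1/2)(14)(63) = 441 and PS = (1/2)(14)(28) = 196, so total surplus = 637.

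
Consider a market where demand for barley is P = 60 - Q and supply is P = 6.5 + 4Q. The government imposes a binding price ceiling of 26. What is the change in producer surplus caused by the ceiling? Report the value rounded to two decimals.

-181.45

Free-market equilibrium: 60 - Q = 6.5 + 4Q gives Q* = 10.7, P* = 49.3.
At P = 26, sellers supply (26 - 6.5)/4 = 4.875 while buyers want more, so the quantity traded is 4.875 at price 26.
PS goes from (1/2)(10.7)(42.8) = 228.98 to 47.5312 (computed as (26 - 6.5)(4.875) - (1/2)(4)(4.875)^2), a change of -181.4487.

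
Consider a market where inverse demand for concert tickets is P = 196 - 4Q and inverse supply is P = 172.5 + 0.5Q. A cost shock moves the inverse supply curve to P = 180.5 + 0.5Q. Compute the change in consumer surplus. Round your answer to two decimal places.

-30.81

Initial equilibrium: Q_0 = 5.2222, P_0 = 175.1111; CS_0 = (1/2)(5.2222)(20.8889) = 54.5432, PS_0 = (1/2)(5.2222)(2.6111) = 6.8179.
New equilibrium: 196 - 4Q = 180.5 + 0.5Q gives Q_1 = 3.4444, P_1 = 182.2222; CS_1 = 23.7284, PS_1 = 2.966.
Change in consumer surplus = 23.7284 - 54.5432 = -30.8148.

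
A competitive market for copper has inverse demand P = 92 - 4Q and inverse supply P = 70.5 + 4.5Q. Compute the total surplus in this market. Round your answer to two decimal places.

Set 92 - 4Q = 70.5 + 4.5Q, which gives 21.5 = 8.5Q, so Q* = 2.5294 and P* = 92 - 4(2.5294) = 81.8824.
CS = (1/2)(2.5294)(10.1176) = 12.7958 and PS = (1/2)(2.5294)(11.3824) = 14.3953, so total surplus = 27.1912.

27.19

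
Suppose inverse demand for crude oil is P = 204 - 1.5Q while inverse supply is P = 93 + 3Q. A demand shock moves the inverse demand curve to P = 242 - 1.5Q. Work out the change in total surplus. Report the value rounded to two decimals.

Initial equilibrium: Q_0 = 24.6667, P_0 = 167; CS_0 = (1/2)(24.6667)(37) = 456.3333, PS_0 = (1/2)(24.6667)(74) = 912.6667.
New equilibrium: 242 - 1.5Q = 93 + 3Q gives Q_1 = 33.1111, P_1 = 192.3333; CS_1 = 822.2593, PS_1 = 1644.5185.
Change in total surplus = (822.2593 + 1644.5185) - (456.3333 + 912.6667) = 1097.7778.

1097.78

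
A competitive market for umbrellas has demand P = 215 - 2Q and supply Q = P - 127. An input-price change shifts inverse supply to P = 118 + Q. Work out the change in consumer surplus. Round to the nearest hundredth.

Rewriting supply in inverse form: P = 127 + Q.
Initial equilibrium: Q_0 = 29.3333, P_0 = 156.3333; CS_0 = (1/2)(29.3333)(58.6667) = 860.4444, PS_0 = (1/2)(29.3333)(29.3333) = 430.2222.
New equilibrium: 215 - 2Q = 118 + Q gives Q_1 = 32.3333, P_1 = 150.3333; CS_1 = 1045.4444, PS_1 = 522.7222.
Change in consumer surplus = 1045.4444 - 860.4444 = 185.

185.00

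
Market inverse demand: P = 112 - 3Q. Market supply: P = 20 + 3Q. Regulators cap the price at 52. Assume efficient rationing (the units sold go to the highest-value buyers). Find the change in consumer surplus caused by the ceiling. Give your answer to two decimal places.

116.67

Without the control, 112 - 3Q = 20 + 3Q so Q* = 15.3333 and P* = 66.
At P = 52, sellers supply (52 - 20)/3 = 10.6667 while buyers want more, so the quantity traded is 10.6667 at price 52.
CS goes from (1/2)(15.3333)(46) = 352.6667 to 469.3333 (computed as (112 - 52)(10.6667) - (1/2)(3)(10.6667)^2), a change of 116.6667.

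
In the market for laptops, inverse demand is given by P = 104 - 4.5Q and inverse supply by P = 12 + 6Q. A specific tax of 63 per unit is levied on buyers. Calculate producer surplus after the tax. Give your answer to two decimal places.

22.88

Without the tax, 104 - 4.5Q = 12 + 6Q so Q* = 8.7619 and P* = 64.5714.
With the tax, buyers' net willingness to pay falls by 63: (104 - 63) - 4.5Q = 12 + 6Q, so Q_t = 2.7619. Buyers pay P_b = 91.5714; sellers receive P_s = P_b - 63 = 28.5714.
Producer surplus is the triangle above supply below P_s: (1/2)(2.7619)(28.5714 - 12) = 22.8844.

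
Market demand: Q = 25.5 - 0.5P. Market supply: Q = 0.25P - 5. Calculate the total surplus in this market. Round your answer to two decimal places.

Rewriting demand in inverse form: P = 51 - 2Q.
Rewriting supply in inverse form: P = 20 + 4Q.
Setting demand equal to supply, 31 = 6Q, so Q* = 5.1667 and P* = 40.6667.
Total surplus is the full triangle between the curves from 0 to Q*: (1/2)(5.1667)(51 - 20) = 80.0833.

80.08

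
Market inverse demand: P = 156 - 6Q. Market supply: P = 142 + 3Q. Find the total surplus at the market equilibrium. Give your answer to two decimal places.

Setting demand equal to supply, 14 = 9Q, so Q* = 1.5556 and P* = 146.6667.
CS = (1/2)(1.5556)(9.3333) = 7.2593 and PS = (1/2)(1.5556)(4.6667) = 3.6296, so total surplus = 10.8889.

10.89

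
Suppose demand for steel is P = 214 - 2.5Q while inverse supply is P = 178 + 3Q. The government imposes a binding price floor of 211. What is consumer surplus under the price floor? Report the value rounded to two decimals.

Without the control, 214 - 2.5Q = 178 + 3Q so Q* = 6.5455 and P* = 197.6364.
At P = 211, buyers demand (214 - 211)/2.5 = 1.2 while sellers would supply more, so the quantity traded is 1.2 at price 211.
CS is the triangle under demand above 211: (1/2)(1.2)(214 - 211) = 1.8.

1.80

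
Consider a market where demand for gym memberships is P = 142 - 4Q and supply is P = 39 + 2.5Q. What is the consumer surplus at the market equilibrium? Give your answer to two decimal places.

Equilibrium: 142 - 4Q = 39 + 2.5Q, so Q* = 15.8462 and P* = 78.6154.
Consumer surplus is the triangle under demand above P*: (1/2)(15.8462)(142 - 78.6154) = (1/2)(15.8462)(63.3846) = 502.2012.

502.20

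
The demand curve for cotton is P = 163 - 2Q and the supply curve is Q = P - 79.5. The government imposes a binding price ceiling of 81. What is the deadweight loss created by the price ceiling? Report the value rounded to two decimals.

Rewriting supply in inverse form: P = 79.5 + Q.
Free-market equilibrium: 163 - 2Q = 79.5 + Q gives Q* = 27.8333, P* = 107.3333.
At P = 81, sellers supply (81 - 79.5)/1 = 1.5 while buyers want more, so the quantity traded is 1.5 at price 81.
The lost-trades triangle has base Q* - 1.5 = 26.3333 and height equal to the gap between the curves at Q = 1.5, which is 160 - 81 = 79. DWL = (1/2)(26.3333)(79) = 1040.1667.

1040.17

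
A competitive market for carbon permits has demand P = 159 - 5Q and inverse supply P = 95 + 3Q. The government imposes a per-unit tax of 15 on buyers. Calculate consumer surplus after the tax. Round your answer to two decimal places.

Pre-tax equilibrium: 159 - 5Q = 95 + 3Q gives Q* = 8, P* = 119.
A tax on buyers shifts demand down by 15: (159 - 15) - 5Q = 95 + 3Q, so Q_t = 6.125. Buyers pay P_b = 128.375; sellers receive P_s = P_b - 15 = 113.375.
CS = (1/2)(Q_t)(159 - P_b) = (1/2)(6.125)(30.625) = 93.7891.

93.79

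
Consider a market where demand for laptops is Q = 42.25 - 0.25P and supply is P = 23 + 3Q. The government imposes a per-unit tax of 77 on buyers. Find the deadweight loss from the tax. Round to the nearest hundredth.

Rewriting demand in inverse form: P = 169 - 4Q.
Pre-tax equilibrium: 169 - 4Q = 23 + 3Q gives Q* = 20.8571, P* = 85.5714.
A tax on buyers shifts demand down by 77: (169 - 77) - 4Q = 23 + 3Q, so Q_t = 9.8571. Buyers pay P_b = 129.5714; sellers receive P_s = P_b - 77 = 52.5714.
Deadweight loss is the triangle between the curves from Q_t to Q*: (1/2)(20.8571 - 9.8571)(77) = 423.5.

423.50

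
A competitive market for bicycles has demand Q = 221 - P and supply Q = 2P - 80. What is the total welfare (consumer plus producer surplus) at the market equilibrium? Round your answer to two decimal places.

Rewriting demand in inverse form: P = 221 - Q.
Rewriting supply in inverse form: P = 40 + 0.5Q.
Set 221 - Q = 40 + 0.5Q, which gives 181 = 1.5Q, so Q* = 120.6667 and P* = 221 - (120.6667) = 100.3333.
Total surplus is the full triangle between the curves from 0 to Q*: (1/2)(120.6667)(221 - 40) = 10920.3333.

10920.33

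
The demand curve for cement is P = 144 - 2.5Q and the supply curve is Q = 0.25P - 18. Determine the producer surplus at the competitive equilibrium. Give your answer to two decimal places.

Rewriting supply in inverse form: P = 72 + 4Q.
Equilibrium: 144 - 2.5Q = 72 + 4Q, so Q* = 11.0769 and P* = 116.3077.
The supply curve's price intercept is 72, so PS = (1/2)(Q*)(P* - 72) = (1/2)(11.0769)(44.3077) = 245.3964.

245.40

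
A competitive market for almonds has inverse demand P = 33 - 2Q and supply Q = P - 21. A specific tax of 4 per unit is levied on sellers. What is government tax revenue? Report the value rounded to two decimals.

Rewriting supply in inverse form: P = 21 + Q.
Without the tax, 33 - 2Q = 21 + Q so Q* = 4 and P* = 25.
With the tax, sellers need 4 more per unit: 33 - 2Q = 21 + Q + 4, so Q_t = 2.6667. Buyers pay P_b = 27.6667; sellers receive P_s = P_b - 4 = 23.6667.
Tax revenue = t x Q_t = 4 x 2.6667 = 10.6667.

10.67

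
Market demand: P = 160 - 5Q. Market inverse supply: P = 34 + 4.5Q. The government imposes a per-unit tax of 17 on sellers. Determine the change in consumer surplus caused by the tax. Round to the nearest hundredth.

Without the tax, 160 - 5Q = 34 + 4.5Q so Q* = 13.2632 and P* = 93.6842.
With the tax, sellers need 17 more per unit: 160 - 5Q = 34 + 4.5Q + 17, so Q_t = 11.4737. Buyers pay P_b = 102.6316; sellers receive P_s = P_b - 17 = 85.6316.
CS falls from (1/2)(13.2632)(66.3158) = 439.7784 to (1/2)(11.4737)(57.3684) = 329.1136, a change of -110.6648.

-110.66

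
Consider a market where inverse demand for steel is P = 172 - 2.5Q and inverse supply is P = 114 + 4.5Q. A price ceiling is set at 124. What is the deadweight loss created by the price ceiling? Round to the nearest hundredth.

Without the control, 172 - 2.5Q = 114 + 4.5Q so Q* = 8.2857 and P* = 151.2857.
At the ceiling price 124, quantity supplied is (124 - 114)/4.5 = 2.2222; supply is the short side, so Q = 2.2222 trades at P = 124.
The lost-trades triangle has base Q* - 2.2222 = 6.0635 and height equal to the gap between the curves at Q = 2.2222, which is 166.4444 - 124 = 42.4444. DWL = (1/2)(6.0635)(42.4444) = 128.6808.

128.68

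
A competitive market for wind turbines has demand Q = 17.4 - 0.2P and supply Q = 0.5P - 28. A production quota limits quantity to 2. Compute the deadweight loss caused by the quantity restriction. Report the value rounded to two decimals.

Rewriting demand in inverse form: P = 87 - 5Q.
Rewriting supply in inverse form: P = 56 + 2Q.
Unrestricted equilibrium: Q* = (87 - 56)/(5 + 2) = 4.4286.
At Q = 2 the demand price is 87 - 5(2) = 77 and the supply price is 56 + 2(2) = 60.
Deadweight loss is the triangle between the curves from 2 to 4.4286: (1/2)(77 - 60)(4.4286 - 2) = 20.6429.

20.64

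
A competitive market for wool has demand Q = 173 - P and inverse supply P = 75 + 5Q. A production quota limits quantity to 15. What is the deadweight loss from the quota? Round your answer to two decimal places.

Rewriting demand in inverse form: P = 173 - Q.
Unrestricted equilibrium: Q* = (173 - 75)/(1 + 5) = 16.3333.
At Q = 15 the demand price is 173 - (15) = 158 and the supply price is 75 + 5(15) = 150.
Deadweight loss is the triangle between the curves from 15 to 16.3333: (1/2)(158 - 150)(16.3333 - 15) = 5.3333.

5.33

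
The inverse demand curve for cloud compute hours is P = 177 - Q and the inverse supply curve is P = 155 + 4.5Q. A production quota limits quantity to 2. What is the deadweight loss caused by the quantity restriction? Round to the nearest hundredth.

11.00

Unrestricted equilibrium: Q* = (177 - 155)/(1 + 4.5) = 4.
At Q = 2 the demand price is 177 - (2) = 175 and the supply price is 155 + 4.5(2) = 164.
DWL = (1/2)(gap between curves at 2) x (Q* - 2) = (1/2)(11)(2) = 11.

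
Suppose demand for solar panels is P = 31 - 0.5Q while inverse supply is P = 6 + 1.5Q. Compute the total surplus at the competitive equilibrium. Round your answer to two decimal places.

Equilibrium: 31 - 0.5Q = 6 + 1.5Q, so Q* = 12.5 and P* = 24.75.
Total surplus is the full triangle between the curves from 0 to Q*: (1/2)(12.5)(31 - 6) = 156.25.

156.25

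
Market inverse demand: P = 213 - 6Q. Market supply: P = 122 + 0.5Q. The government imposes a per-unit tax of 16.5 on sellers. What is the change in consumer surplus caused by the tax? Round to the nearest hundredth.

Pre-tax equilibrium: 213 - 6Q = 122 + 0.5Q gives Q* = 14, P* = 129.
A tax on sellers shifts supply up by 16.5: 213 - 6Q = 122 + 0.5Q + 16.5, so Q_t = 11.4615. Buyers pay P_b = 144.2308; sellers receive P_s = P_b - 16.5 = 127.7308.
Consumers lose the trapezoid between P* and P_b out to Q_t plus the triangle from Q_t to Q*: change in CS = 394.1006 - 588 = -193.8994.

-193.90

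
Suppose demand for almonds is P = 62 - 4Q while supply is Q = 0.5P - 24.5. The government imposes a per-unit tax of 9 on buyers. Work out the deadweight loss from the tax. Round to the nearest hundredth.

Rewriting supply in inverse form: P = 49 + 2Q.
Without the tax, 62 - 4Q = 49 + 2Q so Q* = 2.1667 and P* = 53.3333.
With the tax, buyers' net willingness to pay falls by 9: (62 - 9) - 4Q = 49 + 2Q, so Q_t = 0.6667. Buyers pay P_b = 59.3333; sellers receive P_s = P_b - 9 = 50.3333.
The welfare triangle lost has base Q* - Q_t = 1.5 and height t = 9, so DWL = (1/2)(1.5)(9) = 6.75.

6.75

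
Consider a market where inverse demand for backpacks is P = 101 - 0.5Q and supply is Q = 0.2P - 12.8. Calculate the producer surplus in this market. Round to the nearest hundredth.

Rewriting supply in inverse form: P = 64 + 5Q.
Equilibrium: 101 - 0.5Q = 64 + 5Q, so Q* = 6.7273 and P* = 97.6364.
Producer surplus is the triangle above supply below P*: (1/2)(6.7273)(97.6364 - 64) = (1/2)(6.7273)(33.6364) = 113.1405.

113.14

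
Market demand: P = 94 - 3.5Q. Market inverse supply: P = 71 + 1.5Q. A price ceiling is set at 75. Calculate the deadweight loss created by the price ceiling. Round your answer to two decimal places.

9.34

Without the control, 94 - 3.5Q = 71 + 1.5Q so Q* = 4.6 and P* = 77.9.
At P = 75, sellers supply (75 - 71)/1.5 = 2.6667 while buyers want more, so the quantity traded is 2.6667 at price 75.
At Q = 2.6667 the demand price is 84.6667 and the supply price is 75. Deadweight loss is the triangle between the curves from 2.6667 to 4.6: (1/2)(84.6667 - 75)(4.6 - 2.6667) = 9.3444.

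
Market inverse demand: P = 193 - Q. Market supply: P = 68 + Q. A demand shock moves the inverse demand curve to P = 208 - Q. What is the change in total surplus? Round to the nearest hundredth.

Initial equilibrium: Q_0 = 62.5, P_0 = 130.5; CS_0 = (1/2)(62.5)(62.5) = 1953.125, PS_0 = (1/2)(62.5)(62.5) = 1953.125.
New equilibrium: 208 - Q = 68 + Q gives Q_1 = 70, P_1 = 138; CS_1 = 2450, PS_1 = 2450.
Change in total surplus = (2450 + 2450) - (1953.125 + 1953.125) = 993.75.

993.75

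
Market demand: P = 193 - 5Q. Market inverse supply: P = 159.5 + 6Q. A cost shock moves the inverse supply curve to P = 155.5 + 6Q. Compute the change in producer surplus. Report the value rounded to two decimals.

Initial equilibrium: Q_0 = 3.0455, P_0 = 177.7727; CS_0 = (1/2)(3.0455)(15.2273) = 23.187, PS_0 = (1/2)(3.0455)(18.2727) = 27.8244.
New equilibrium: 193 - 5Q = 155.5 + 6Q gives Q_1 = 3.4091, P_1 = 175.9545; CS_1 = 29.0548, PS_1 = 34.8657.
Change in producer surplus = 34.8657 - 27.8244 = 7.0413.

7.04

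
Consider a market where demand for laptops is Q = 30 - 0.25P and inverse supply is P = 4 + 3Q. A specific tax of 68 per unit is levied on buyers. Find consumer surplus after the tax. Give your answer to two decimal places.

Rewriting demand in inverse form: P = 120 - 4Q.
Pre-tax equilibrium: 120 - 4Q = 4 + 3Q gives Q* = 16.5714, P* = 53.7143.
With the tax, buyers' net willingness to pay falls by 68: (120 - 68) - 4Q = 4 + 3Q, so Q_t = 6.8571. Buyers pay P_b = 92.5714; sellers receive P_s = P_b - 68 = 24.5714.
CS = (1/2)(Q_t)(120 - P_b) = (1/2)(6.8571)(27.4286) = 94.0408.

94.04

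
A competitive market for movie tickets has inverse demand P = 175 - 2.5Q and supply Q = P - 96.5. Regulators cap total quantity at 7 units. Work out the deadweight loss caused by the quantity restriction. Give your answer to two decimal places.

Rewriting supply in inverse form: P = 96.5 + Q.
Unrestricted equilibrium: Q* = (175 - 96.5)/(2.5 + 1) = 22.4286.
At Q = 7 the demand price is 175 - 2.5(7) = 157.5 and the supply price is 96.5 + (7) = 103.5.
DWL = (1/2)(gap between curves at 7) x (Q* - 7) = (1/2)(54)(15.4286) = 416.5714.

416.57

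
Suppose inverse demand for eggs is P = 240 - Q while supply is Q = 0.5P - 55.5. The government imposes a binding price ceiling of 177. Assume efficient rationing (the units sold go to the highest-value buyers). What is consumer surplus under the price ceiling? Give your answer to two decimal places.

1534.50

Rewriting supply in inverse form: P = 111 + 2Q.
Free-market equilibrium: 240 - Q = 111 + 2Q gives Q* = 43, P* = 197.
At P = 177, sellers supply (177 - 111)/2 = 33 while buyers want more, so the quantity traded is 33 at price 177.
The demand price at Q = 33 is 207. CS is the trapezoid between demand and 177 over [0, 33]: (1/2)[(240 - 177) + (207 - 177)](33) = 1534.5.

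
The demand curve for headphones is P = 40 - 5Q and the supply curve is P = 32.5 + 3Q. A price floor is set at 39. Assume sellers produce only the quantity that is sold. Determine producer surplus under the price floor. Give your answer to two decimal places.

1.24

Free-market equilibrium: 40 - 5Q = 32.5 + 3Q gives Q* = 0.9375, P* = 35.3125.
At P = 39, buyers demand (40 - 39)/5 = 0.2 while sellers would supply more, so the quantity traded is 0.2 at price 39.
The supply price at Q = 0.2 is 33.1. PS is the trapezoid between 39 and supply over [0, 0.2]: (1/2)[(39 - 32.5) + (39 - 33.1)](0.2) = 1.24.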